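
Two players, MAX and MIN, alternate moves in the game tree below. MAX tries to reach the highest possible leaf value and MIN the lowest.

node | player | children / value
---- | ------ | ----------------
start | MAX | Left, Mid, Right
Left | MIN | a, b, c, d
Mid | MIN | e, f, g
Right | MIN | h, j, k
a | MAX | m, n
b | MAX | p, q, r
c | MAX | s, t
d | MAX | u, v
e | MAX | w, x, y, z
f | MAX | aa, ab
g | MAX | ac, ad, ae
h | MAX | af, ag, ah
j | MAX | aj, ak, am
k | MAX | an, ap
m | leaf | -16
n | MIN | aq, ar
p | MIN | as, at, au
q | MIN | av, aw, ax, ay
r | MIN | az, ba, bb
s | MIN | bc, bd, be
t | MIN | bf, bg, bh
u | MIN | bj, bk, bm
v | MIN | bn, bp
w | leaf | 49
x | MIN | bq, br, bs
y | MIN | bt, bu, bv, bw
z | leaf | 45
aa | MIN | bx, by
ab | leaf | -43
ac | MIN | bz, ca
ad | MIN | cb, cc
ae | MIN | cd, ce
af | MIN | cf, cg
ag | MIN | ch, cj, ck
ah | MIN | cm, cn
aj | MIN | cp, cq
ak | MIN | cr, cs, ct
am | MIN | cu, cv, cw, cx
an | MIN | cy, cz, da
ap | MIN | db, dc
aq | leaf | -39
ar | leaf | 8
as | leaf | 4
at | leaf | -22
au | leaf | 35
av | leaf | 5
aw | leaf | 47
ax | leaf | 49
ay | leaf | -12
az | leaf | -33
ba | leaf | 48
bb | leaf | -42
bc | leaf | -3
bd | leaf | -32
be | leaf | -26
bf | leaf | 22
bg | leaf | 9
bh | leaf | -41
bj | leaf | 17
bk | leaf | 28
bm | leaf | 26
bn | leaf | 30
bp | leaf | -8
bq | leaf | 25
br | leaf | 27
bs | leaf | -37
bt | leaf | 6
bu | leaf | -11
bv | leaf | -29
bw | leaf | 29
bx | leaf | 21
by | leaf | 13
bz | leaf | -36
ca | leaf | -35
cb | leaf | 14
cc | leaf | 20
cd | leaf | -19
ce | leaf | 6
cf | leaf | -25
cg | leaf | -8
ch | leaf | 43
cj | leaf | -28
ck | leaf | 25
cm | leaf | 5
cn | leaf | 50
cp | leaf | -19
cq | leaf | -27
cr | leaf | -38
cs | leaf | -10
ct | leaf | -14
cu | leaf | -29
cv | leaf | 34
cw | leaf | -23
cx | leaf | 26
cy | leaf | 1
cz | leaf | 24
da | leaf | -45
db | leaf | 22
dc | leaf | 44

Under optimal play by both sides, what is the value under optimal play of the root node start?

n (MIN): min(-39, 8) = -39
a (MAX): max(-16, -39) = -16
p (MIN): min(4, -22, 35) = -22
q (MIN): min(5, 47, 49, -12) = -12
r (MIN): min(-33, 48, -42) = -42
b (MAX): max(-22, -12, -42) = -12
s (MIN): min(-3, -32, -26) = -32
t (MIN): min(22, 9, -41) = -41
c (MAX): max(-32, -41) = -32
u (MIN): min(17, 28, 26) = 17
v (MIN): min(30, -8) = -8
d (MAX): max(17, -8) = 17
Left (MIN): min(-16, -12, -32, 17) = -32
x (MIN): min(25, 27, -37) = -37
y (MIN): min(6, -11, -29, 29) = -29
e (MAX): max(49, -37, -29, 45) = 49
aa (MIN): min(21, 13) = 13
f (MAX): max(13, -43) = 13
ac (MIN): min(-36, -35) = -36
ad (MIN): min(14, 20) = 14
ae (MIN): min(-19, 6) = -19
g (MAX): max(-36, 14, -19) = 14
Mid (MIN): min(49, 13, 14) = 13
af (MIN): min(-25, -8) = -25
ag (MIN): min(43, -28, 25) = -28
ah (MIN): min(5, 50) = 5
h (MAX): max(-25, -28, 5) = 5
aj (MIN): min(-19, -27) = -27
ak (MIN): min(-38, -10, -14) = -38
am (MIN): min(-29, 34, -23, 26) = -29
j (MAX): max(-27, -38, -29) = -27
an (MIN): min(1, 24, -45) = -45
ap (MIN): min(22, 44) = 22
k (MAX): max(-45, 22) = 22
Right (MIN): min(5, -27, 22) = -27
start (MAX): max(-32, 13, -27) = 13

13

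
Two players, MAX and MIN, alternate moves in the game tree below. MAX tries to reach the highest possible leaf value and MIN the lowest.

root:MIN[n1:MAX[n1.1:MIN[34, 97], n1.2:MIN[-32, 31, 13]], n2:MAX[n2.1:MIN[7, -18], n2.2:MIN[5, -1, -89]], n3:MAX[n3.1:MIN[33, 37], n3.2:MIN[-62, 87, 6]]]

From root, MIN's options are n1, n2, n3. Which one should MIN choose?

n2

n1.1 (MIN): min(34, 97) = 34
n1.2 (MIN): min(-32, 31, 13) = -32
n1 (MAX): max(34, -32) = 34
n2.1 (MIN): min(7, -18) = -18
n2.2 (MIN): min(5, -1, -89) = -89
n2 (MAX): max(-18, -89) = -18
n3.1 (MIN): min(33, 37) = 33
n3.2 (MIN): min(-62, 87, 6) = -62
n3 (MAX): max(33, -62) = 33
root (MIN): min(34, -18, 33) = -18
MIN at root wants the lowest of {n1=34, n2=-18, n3=33}, so chooses n2.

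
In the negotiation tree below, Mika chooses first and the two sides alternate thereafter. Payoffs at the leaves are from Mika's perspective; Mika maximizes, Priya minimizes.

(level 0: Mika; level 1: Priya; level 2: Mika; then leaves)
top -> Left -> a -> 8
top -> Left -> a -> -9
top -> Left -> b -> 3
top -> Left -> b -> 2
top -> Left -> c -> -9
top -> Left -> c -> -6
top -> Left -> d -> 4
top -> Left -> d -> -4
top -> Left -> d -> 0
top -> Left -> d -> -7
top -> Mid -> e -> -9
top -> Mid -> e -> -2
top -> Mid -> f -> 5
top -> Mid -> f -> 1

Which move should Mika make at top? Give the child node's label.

Mid

a (Mika): max(8, -9) = 8
b (Mika): max(3, 2) = 3
c (Mika): max(-9, -6) = -6
d (Mika): max(4, -4, 0, -7) = 4
Left (Priya): min(8, 3, -6, 4) = -6
e (Mika): max(-9, -2) = -2
f (Mika): max(5, 1) = 5
Mid (Priya): min(-2, 5) = -2
top (Mika): max(-6, -2) = -2
Mika at top wants the highest of {Left=-6, Mid=-2}, so chooses Mid.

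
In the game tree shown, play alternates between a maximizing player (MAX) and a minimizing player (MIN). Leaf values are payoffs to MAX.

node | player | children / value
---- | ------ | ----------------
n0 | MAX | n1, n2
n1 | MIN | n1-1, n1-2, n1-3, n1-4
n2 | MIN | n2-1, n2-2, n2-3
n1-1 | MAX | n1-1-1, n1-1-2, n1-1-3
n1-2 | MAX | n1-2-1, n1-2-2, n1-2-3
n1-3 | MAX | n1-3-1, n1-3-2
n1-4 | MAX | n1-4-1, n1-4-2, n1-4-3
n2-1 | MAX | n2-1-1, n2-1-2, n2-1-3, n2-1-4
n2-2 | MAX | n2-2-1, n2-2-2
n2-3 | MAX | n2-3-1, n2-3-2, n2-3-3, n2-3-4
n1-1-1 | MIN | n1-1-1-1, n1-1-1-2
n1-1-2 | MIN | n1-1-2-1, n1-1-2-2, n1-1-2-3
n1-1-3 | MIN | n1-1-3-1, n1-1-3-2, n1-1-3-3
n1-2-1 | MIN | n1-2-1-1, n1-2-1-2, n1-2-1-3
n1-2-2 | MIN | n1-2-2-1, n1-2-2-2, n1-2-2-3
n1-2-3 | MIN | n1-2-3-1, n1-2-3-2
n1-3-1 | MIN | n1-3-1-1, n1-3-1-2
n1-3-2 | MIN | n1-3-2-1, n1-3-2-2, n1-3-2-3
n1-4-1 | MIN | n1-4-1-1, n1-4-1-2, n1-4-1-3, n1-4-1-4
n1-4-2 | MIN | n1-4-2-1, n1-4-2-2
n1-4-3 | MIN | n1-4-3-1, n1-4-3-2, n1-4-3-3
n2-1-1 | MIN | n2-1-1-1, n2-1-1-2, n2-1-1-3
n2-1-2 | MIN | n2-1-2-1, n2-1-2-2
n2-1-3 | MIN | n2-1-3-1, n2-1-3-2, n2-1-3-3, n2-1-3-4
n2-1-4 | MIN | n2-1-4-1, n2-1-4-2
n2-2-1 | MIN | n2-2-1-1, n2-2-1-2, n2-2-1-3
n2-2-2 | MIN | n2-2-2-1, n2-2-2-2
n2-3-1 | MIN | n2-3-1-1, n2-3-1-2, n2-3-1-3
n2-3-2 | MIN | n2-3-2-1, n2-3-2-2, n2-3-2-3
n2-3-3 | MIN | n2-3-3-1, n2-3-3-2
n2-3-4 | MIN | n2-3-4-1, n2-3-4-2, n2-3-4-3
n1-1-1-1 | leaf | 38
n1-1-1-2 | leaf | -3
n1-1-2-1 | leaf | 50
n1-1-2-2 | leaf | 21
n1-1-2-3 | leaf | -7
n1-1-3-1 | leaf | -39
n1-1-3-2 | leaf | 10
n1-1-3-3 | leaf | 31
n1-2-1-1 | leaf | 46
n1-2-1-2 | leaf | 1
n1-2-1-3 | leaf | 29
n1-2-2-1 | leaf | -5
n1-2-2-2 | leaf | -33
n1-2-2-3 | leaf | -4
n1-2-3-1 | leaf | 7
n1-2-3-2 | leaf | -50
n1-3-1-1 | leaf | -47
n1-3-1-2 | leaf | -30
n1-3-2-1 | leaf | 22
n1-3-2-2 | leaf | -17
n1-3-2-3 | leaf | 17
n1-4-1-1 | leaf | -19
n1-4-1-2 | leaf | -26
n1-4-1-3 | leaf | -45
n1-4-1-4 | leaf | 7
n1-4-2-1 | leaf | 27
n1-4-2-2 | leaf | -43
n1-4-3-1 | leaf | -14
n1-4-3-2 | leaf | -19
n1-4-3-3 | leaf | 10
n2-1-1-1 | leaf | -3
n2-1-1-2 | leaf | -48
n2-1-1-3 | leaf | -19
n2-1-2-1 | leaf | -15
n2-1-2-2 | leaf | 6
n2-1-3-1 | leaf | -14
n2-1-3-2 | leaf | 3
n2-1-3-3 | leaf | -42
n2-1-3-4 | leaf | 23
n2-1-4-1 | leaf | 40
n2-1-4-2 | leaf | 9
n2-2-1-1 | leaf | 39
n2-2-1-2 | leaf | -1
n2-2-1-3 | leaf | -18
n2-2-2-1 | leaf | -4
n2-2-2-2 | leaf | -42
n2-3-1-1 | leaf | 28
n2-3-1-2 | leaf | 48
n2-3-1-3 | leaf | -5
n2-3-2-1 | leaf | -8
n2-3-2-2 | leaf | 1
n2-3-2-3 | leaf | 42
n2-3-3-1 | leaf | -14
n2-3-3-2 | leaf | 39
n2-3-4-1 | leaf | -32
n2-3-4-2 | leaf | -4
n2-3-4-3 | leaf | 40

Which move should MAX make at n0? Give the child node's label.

n2

n1-1-1 (MIN): min(38, -3) = -3
n1-1-2 (MIN): min(50, 21, -7) = -7
n1-1-3 (MIN): min(-39, 10, 31) = -39
n1-1 (MAX): max(-3, -7, -39) = -3
n1-2-1 (MIN): min(46, 1, 29) = 1
n1-2-2 (MIN): min(-5, -33, -4) = -33
n1-2-3 (MIN): min(7, -50) = -50
n1-2 (MAX): max(1, -33, -50) = 1
n1-3-1 (MIN): min(-47, -30) = -47
n1-3-2 (MIN): min(22, -17, 17) = -17
n1-3 (MAX): max(-47, -17) = -17
n1-4-1 (MIN): min(-19, -26, -45, 7) = -45
n1-4-2 (MIN): min(27, -43) = -43
n1-4-3 (MIN): min(-14, -19, 10) = -19
n1-4 (MAX): max(-45, -43, -19) = -19
n1 (MIN): min(-3, 1, -17, -19) = -19
n2-1-1 (MIN): min(-3, -48, -19) = -48
n2-1-2 (MIN): min(-15, 6) = -15
n2-1-3 (MIN): min(-14, 3, -42, 23) = -42
n2-1-4 (MIN): min(40, 9) = 9
n2-1 (MAX): max(-48, -15, -42, 9) = 9
n2-2-1 (MIN): min(39, -1, -18) = -18
n2-2-2 (MIN): min(-4, -42) = -42
n2-2 (MAX): max(-18, -42) = -18
n2-3-1 (MIN): min(28, 48, -5) = -5
n2-3-2 (MIN): min(-8, 1, 42) = -8
n2-3-3 (MIN): min(-14, 39) = -14
n2-3-4 (MIN): min(-32, -4, 40) = -32
n2-3 (MAX): max(-5, -8, -14, -32) = -5
n2 (MIN): min(9, -18, -5) = -18
n0 (MAX): max(-19, -18) = -18
MAX at n0 wants the highest of {n1=-19, n2=-18}, so chooses n2.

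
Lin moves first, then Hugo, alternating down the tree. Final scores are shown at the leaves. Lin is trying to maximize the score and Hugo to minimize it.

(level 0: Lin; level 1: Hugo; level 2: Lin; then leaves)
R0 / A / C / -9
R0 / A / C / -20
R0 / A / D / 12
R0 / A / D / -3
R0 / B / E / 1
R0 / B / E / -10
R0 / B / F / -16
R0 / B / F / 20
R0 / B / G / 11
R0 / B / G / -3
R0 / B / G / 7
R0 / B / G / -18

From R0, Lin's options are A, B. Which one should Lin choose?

B

C (Lin): max(-9, -20) = -9
D (Lin): max(12, -3) = 12
A (Hugo): min(-9, 12) = -9
E (Lin): max(1, -10) = 1
F (Lin): max(-16, 20) = 20
G (Lin): max(11, -3, 7, -18) = 11
B (Hugo): min(1, 20, 11) = 1
R0 (Lin): max(-9, 1) = 1
Lin at R0 wants the highest of {A=-9, B=1}, so chooses B.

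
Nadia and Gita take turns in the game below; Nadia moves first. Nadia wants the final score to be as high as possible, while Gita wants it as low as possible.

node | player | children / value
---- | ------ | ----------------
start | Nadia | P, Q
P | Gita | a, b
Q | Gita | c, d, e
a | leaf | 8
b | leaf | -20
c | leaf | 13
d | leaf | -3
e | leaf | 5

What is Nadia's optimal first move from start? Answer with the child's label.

P (Gita): min(8, -20) = -20
Q (Gita): min(13, -3, 5) = -3
start (Nadia): max(-20, -3) = -3
Nadia at start wants the highest of {P=-20, Q=-3}, so chooses Q.

Q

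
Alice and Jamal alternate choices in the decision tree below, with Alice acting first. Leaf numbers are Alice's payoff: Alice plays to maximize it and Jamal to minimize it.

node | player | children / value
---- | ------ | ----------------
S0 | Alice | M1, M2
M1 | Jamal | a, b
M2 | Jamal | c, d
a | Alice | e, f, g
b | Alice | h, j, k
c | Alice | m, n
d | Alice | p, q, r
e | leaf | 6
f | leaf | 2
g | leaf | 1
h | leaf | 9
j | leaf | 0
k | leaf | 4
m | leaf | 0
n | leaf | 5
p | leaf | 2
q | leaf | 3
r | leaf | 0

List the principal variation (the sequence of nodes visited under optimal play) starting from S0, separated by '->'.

S0 -> M1 -> a -> e

a (Alice): max(6, 2, 1) = 6
b (Alice): max(9, 0, 4) = 9
M1 (Jamal): min(6, 9) = 6
c (Alice): max(0, 5) = 5
d (Alice): max(2, 3, 0) = 3
M2 (Jamal): min(5, 3) = 3
S0 (Alice): max(6, 3) = 6
At S0, Alice picks M1 (highest: 6).
At M1, Jamal picks a (lowest: 6).
At a, Alice picks e (highest: 6).
Terminal value 6.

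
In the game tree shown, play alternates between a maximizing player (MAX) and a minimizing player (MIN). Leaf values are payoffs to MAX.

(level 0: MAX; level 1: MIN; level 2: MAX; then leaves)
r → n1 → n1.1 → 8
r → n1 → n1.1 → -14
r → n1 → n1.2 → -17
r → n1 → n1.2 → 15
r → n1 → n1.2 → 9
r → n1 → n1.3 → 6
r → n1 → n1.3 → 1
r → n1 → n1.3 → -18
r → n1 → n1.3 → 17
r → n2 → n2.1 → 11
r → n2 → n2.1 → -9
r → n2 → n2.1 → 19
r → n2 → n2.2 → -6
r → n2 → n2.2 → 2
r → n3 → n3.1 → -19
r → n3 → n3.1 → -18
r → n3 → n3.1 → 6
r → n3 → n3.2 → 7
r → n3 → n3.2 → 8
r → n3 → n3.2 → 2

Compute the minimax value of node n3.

6

n3.1 (MAX): max(-19, -18, 6) = 6
n3.2 (MAX): max(7, 8, 2) = 8
n3 (MIN): min(6, 8) = 6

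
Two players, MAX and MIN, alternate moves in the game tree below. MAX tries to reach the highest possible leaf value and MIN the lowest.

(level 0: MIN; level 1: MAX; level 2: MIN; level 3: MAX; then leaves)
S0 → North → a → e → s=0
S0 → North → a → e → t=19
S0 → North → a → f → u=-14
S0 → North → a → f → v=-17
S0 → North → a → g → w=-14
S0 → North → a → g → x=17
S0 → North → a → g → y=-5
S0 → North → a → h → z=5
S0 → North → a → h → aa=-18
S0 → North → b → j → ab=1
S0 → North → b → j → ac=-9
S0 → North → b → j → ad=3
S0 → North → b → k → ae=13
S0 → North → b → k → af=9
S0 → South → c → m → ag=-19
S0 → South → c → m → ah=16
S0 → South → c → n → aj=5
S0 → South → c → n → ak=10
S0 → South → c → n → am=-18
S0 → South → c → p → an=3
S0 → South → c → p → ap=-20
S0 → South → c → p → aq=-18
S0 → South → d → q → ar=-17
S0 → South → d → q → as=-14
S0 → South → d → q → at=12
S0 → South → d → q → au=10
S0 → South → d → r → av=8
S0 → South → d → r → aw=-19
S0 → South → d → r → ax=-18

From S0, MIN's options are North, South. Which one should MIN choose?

e (MAX): max(0, 19) = 19
f (MAX): max(-14, -17) = -14
g (MAX): max(-14, 17, -5) = 17
h (MAX): max(5, -18) = 5
a (MIN): min(19, -14, 17, 5) = -14
j (MAX): max(1, -9, 3) = 3
k (MAX): max(13, 9) = 13
b (MIN): min(3, 13) = 3
North (MAX): max(-14, 3) = 3
m (MAX): max(-19, 16) = 16
n (MAX): max(5, 10, -18) = 10
p (MAX): max(3, -20, -18) = 3
c (MIN): min(16, 10, 3) = 3
q (MAX): max(-17, -14, 12, 10) = 12
r (MAX): max(8, -19, -18) = 8
d (MIN): min(12, 8) = 8
South (MAX): max(3, 8) = 8
S0 (MIN): min(3, 8) = 3
MIN at S0 wants the lowest of {North=3, South=8}, so chooses North.

North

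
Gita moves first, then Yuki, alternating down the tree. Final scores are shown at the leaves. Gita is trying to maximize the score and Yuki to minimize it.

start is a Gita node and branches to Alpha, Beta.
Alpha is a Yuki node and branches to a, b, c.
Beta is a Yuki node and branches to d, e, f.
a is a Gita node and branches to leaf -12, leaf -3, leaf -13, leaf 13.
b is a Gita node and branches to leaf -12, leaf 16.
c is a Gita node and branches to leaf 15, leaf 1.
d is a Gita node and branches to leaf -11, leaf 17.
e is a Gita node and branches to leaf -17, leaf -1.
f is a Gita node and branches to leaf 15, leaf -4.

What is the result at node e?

-1

e (Gita): max(-17, -1) = -1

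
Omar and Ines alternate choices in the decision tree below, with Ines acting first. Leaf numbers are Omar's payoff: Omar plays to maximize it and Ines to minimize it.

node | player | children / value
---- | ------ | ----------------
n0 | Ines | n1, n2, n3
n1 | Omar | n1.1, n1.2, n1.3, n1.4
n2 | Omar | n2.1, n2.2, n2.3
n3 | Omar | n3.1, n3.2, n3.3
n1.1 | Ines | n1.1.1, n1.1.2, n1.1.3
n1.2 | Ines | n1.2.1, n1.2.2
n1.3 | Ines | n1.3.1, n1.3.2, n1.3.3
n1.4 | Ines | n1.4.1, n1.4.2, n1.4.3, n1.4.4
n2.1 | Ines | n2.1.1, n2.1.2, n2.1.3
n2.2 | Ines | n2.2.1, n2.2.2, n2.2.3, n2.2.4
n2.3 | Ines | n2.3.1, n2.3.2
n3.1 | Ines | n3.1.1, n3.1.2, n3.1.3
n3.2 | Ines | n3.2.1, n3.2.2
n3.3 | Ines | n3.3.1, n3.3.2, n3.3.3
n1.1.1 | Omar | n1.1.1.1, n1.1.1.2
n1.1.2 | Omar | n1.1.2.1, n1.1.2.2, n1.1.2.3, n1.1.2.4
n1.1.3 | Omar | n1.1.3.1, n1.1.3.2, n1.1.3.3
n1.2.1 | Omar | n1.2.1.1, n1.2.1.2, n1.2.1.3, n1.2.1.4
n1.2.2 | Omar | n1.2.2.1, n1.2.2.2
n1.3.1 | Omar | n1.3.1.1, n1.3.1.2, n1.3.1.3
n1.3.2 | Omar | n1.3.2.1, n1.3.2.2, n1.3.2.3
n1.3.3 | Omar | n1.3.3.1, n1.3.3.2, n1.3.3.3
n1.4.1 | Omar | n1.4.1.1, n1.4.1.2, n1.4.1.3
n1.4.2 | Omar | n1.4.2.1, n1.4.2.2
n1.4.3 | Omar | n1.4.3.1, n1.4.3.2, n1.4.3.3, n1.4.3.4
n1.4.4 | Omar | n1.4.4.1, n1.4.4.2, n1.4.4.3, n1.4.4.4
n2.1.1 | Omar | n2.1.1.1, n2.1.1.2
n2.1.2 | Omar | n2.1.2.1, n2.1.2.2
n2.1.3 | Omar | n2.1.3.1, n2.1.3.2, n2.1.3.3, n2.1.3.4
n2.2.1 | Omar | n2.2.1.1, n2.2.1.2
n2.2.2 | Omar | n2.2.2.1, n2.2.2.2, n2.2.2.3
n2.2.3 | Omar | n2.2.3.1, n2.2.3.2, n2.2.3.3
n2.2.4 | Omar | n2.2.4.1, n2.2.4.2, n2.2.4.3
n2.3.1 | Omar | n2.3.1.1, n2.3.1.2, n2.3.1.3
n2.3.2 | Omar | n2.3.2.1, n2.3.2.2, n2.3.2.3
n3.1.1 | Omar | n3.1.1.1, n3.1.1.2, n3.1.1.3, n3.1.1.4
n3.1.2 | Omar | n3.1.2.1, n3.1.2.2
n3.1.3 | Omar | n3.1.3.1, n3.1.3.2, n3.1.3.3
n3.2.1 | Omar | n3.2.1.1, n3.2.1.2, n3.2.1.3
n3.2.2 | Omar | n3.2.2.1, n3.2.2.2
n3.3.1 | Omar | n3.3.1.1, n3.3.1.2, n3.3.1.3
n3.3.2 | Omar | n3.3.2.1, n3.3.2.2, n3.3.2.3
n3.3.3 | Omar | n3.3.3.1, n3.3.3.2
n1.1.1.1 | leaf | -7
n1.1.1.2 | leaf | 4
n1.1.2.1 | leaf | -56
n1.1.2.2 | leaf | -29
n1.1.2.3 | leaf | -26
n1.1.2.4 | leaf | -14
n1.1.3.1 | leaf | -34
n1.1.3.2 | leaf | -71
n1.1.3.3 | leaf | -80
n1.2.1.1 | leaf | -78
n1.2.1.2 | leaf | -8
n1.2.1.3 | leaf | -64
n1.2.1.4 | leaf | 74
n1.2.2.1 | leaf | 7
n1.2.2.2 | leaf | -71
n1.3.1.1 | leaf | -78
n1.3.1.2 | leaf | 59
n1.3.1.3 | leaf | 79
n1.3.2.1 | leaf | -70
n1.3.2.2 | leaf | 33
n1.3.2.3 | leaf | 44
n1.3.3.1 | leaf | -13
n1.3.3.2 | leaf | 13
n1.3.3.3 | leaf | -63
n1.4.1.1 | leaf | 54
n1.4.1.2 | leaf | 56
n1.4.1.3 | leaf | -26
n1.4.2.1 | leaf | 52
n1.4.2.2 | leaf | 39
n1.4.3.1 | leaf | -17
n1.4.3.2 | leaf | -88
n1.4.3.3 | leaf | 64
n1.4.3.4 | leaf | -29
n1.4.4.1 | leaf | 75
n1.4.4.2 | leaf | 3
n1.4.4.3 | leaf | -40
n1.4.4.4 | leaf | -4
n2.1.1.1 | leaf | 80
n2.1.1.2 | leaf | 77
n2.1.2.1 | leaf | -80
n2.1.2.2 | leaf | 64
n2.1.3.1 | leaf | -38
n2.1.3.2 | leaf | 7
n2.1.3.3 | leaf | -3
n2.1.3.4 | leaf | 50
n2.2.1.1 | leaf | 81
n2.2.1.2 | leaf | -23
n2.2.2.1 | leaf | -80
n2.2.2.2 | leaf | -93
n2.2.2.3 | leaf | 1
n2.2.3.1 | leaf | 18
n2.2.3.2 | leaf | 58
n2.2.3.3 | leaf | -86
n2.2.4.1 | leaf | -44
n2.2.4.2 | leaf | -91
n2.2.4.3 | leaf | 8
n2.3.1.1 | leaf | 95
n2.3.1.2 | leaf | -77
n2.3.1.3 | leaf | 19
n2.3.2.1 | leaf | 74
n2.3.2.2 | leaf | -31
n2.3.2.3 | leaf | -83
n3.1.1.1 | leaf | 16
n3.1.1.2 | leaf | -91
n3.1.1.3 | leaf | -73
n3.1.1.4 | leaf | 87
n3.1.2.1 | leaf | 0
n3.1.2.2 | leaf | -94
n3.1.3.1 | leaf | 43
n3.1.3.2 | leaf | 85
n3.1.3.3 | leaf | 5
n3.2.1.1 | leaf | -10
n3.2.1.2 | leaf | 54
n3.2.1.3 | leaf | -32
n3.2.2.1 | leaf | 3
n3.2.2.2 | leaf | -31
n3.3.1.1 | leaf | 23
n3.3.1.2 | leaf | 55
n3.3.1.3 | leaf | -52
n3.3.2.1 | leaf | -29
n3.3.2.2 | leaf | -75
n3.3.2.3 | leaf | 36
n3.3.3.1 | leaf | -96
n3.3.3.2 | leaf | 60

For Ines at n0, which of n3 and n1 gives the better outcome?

n3.1.1 (Omar): max(16, -91, -73, 87) = 87
n3.1.2 (Omar): max(0, -94) = 0
n3.1.3 (Omar): max(43, 85, 5) = 85
n3.1 (Ines): min(87, 0, 85) = 0
n3.2.1 (Omar): max(-10, 54, -32) = 54
n3.2.2 (Omar): max(3, -31) = 3
n3.2 (Ines): min(54, 3) = 3
n3.3.1 (Omar): max(23, 55, -52) = 55
n3.3.2 (Omar): max(-29, -75, 36) = 36
n3.3.3 (Omar): max(-96, 60) = 60
n3.3 (Ines): min(55, 36, 60) = 36
n3 (Omar): max(0, 3, 36) = 36
n1.1.1 (Omar): max(-7, 4) = 4
n1.1.2 (Omar): max(-56, -29, -26, -14) = -14
n1.1.3 (Omar): max(-34, -71, -80) = -34
n1.1 (Ines): min(4, -14, -34) = -34
n1.2.1 (Omar): max(-78, -8, -64, 74) = 74
n1.2.2 (Omar): max(7, -71) = 7
n1.2 (Ines): min(74, 7) = 7
n1.3.1 (Omar): max(-78, 59, 79) = 79
n1.3.2 (Omar): max(-70, 33, 44) = 44
n1.3.3 (Omar): max(-13, 13, -63) = 13
n1.3 (Ines): min(79, 44, 13) = 13
n1.4.1 (Omar): max(54, 56, -26) = 56
n1.4.2 (Omar): max(52, 39) = 52
n1.4.3 (Omar): max(-17, -88, 64, -29) = 64
n1.4.4 (Omar): max(75, 3, -40, -4) = 75
n1.4 (Ines): min(56, 52, 64, 75) = 52
n1 (Omar): max(-34, 7, 13, 52) = 52
Ines prefers the lower value; n3=36, n1=52. n3 is better since 36 < 52.

n3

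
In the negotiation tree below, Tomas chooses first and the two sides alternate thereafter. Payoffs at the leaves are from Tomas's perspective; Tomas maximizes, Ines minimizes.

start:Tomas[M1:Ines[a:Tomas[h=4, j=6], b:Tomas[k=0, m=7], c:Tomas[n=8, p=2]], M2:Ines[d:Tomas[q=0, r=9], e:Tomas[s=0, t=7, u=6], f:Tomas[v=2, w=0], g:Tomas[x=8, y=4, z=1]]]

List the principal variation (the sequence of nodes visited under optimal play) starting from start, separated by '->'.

a (Tomas): max(4, 6) = 6
b (Tomas): max(0, 7) = 7
c (Tomas): max(8, 2) = 8
M1 (Ines): min(6, 7, 8) = 6
d (Tomas): max(0, 9) = 9
e (Tomas): max(0, 7, 6) = 7
f (Tomas): max(2, 0) = 2
g (Tomas): max(8, 4, 1) = 8
M2 (Ines): min(9, 7, 2, 8) = 2
start (Tomas): max(6, 2) = 6
At start, Tomas picks M1 (highest: 6).
At M1, Ines picks a (lowest: 6).
At a, Tomas picks j (highest: 6).
Terminal value 6.

start -> M1 -> a -> j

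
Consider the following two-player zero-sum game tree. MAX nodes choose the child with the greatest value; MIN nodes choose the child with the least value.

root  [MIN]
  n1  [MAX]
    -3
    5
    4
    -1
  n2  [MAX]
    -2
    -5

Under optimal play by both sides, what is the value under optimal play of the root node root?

-2

n1 (MAX): max(-3, 5, 4, -1) = 5
n2 (MAX): max(-2, -5) = -2
root (MIN): min(5, -2) = -2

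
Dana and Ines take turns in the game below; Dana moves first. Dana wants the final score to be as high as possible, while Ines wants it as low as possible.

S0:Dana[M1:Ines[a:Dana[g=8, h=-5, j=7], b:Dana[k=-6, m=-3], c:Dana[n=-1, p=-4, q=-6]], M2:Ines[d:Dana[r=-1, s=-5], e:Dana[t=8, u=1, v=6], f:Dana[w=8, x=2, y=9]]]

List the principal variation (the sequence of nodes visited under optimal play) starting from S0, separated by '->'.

S0 -> M2 -> d -> r

a (Dana): max(8, -5, 7) = 8
b (Dana): max(-6, -3) = -3
c (Dana): max(-1, -4, -6) = -1
M1 (Ines): min(8, -3, -1) = -3
d (Dana): max(-1, -5) = -1
e (Dana): max(8, 1, 6) = 8
f (Dana): max(8, 2, 9) = 9
M2 (Ines): min(-1, 8, 9) = -1
S0 (Dana): max(-3, -1) = -1
At S0, Dana picks M2 (highest: -1).
At M2, Ines picks d (lowest: -1).
At d, Dana picks r (highest: -1).
Terminal value -1.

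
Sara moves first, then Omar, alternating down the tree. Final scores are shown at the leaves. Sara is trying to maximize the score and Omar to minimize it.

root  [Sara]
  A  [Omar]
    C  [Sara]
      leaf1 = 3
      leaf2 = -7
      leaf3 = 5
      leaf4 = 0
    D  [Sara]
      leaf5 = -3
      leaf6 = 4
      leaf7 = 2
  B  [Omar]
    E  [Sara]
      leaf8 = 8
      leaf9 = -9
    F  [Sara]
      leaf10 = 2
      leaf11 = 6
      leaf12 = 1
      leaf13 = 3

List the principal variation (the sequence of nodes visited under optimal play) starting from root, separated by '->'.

root -> B -> F -> leaf11

C (Sara): max(3, -7, 5, 0) = 5
D (Sara): max(-3, 4, 2) = 4
A (Omar): min(5, 4) = 4
E (Sara): max(8, -9) = 8
F (Sara): max(2, 6, 1, 3) = 6
B (Omar): min(8, 6) = 6
root (Sara): max(4, 6) = 6
At root, Sara picks B (highest: 6).
At B, Omar picks F (lowest: 6).
At F, Sara picks leaf11 (highest: 6).
Terminal value 6.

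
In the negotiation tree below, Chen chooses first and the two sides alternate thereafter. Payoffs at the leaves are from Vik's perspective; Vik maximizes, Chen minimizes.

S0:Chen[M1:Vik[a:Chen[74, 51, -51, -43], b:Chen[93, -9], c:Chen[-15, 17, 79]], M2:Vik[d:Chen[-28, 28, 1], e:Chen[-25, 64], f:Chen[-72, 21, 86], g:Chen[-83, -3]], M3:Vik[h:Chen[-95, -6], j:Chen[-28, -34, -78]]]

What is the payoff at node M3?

h (Chen): min(-95, -6) = -95
j (Chen): min(-28, -34, -78) = -78
M3 (Vik): max(-95, -78) = -78

-78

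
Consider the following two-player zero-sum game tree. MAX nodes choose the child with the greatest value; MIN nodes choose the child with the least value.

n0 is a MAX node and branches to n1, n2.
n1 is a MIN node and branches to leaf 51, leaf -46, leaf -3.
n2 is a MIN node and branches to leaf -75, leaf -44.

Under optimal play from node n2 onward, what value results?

-75

n2 (MIN): min(-75, -44) = -75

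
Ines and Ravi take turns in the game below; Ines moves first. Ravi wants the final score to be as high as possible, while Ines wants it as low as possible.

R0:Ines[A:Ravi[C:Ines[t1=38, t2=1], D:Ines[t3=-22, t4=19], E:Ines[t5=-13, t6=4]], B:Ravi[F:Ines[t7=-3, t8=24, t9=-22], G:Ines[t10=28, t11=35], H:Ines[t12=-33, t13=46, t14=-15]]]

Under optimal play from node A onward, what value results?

C (Ines): min(38, 1) = 1
D (Ines): min(-22, 19) = -22
E (Ines): min(-13, 4) = -13
A (Ravi): max(1, -22, -13) = 1

1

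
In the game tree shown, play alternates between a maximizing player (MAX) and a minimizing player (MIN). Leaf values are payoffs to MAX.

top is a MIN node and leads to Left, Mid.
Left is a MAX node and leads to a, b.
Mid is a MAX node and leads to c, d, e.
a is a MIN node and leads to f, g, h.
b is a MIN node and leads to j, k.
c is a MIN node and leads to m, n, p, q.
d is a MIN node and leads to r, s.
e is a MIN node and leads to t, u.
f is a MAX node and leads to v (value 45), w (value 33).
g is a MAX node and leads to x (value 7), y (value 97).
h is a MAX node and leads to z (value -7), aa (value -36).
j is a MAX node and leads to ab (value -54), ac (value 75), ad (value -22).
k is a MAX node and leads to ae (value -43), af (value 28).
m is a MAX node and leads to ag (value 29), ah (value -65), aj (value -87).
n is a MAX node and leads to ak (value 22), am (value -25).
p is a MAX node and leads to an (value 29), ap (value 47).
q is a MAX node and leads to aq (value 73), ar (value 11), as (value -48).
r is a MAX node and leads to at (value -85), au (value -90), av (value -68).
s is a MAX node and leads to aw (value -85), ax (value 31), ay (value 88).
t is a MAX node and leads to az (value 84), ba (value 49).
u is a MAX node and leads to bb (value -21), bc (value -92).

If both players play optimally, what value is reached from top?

22

f (MAX): max(45, 33) = 45
g (MAX): max(7, 97) = 97
h (MAX): max(-7, -36) = -7
a (MIN): min(45, 97, -7) = -7
j (MAX): max(-54, 75, -22) = 75
k (MAX): max(-43, 28) = 28
b (MIN): min(75, 28) = 28
Left (MAX): max(-7, 28) = 28
m (MAX): max(29, -65, -87) = 29
n (MAX): max(22, -25) = 22
p (MAX): max(29, 47) = 47
q (MAX): max(73, 11, -48) = 73
c (MIN): min(29, 22, 47, 73) = 22
r (MAX): max(-85, -90, -68) = -68
s (MAX): max(-85, 31, 88) = 88
d (MIN): min(-68, 88) = -68
t (MAX): max(84, 49) = 84
u (MAX): max(-21, -92) = -21
e (MIN): min(84, -21) = -21
Mid (MAX): max(22, -68, -21) = 22
top (MIN): min(28, 22) = 22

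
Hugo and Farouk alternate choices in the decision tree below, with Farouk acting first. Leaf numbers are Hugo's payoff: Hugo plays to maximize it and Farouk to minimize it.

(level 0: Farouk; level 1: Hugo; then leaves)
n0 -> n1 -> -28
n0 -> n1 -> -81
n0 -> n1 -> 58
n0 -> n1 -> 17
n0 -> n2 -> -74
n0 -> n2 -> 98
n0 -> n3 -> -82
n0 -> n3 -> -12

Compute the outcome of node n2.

n2 (Hugo): max(-74, 98) = 98

98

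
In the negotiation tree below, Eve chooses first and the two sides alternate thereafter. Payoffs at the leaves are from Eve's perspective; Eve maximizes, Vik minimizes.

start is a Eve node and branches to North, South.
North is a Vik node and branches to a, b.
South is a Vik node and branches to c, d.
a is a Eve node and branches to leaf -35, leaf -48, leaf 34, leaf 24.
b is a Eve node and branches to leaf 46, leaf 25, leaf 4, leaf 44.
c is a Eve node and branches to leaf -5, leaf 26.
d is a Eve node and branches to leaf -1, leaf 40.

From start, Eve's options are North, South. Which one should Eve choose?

a (Eve): max(-35, -48, 34, 24) = 34
b (Eve): max(46, 25, 4, 44) = 46
North (Vik): min(34, 46) = 34
c (Eve): max(-5, 26) = 26
d (Eve): max(-1, 40) = 40
South (Vik): min(26, 40) = 26
start (Eve): max(34, 26) = 34
Eve at start wants the highest of {North=34, South=26}, so chooses North.

North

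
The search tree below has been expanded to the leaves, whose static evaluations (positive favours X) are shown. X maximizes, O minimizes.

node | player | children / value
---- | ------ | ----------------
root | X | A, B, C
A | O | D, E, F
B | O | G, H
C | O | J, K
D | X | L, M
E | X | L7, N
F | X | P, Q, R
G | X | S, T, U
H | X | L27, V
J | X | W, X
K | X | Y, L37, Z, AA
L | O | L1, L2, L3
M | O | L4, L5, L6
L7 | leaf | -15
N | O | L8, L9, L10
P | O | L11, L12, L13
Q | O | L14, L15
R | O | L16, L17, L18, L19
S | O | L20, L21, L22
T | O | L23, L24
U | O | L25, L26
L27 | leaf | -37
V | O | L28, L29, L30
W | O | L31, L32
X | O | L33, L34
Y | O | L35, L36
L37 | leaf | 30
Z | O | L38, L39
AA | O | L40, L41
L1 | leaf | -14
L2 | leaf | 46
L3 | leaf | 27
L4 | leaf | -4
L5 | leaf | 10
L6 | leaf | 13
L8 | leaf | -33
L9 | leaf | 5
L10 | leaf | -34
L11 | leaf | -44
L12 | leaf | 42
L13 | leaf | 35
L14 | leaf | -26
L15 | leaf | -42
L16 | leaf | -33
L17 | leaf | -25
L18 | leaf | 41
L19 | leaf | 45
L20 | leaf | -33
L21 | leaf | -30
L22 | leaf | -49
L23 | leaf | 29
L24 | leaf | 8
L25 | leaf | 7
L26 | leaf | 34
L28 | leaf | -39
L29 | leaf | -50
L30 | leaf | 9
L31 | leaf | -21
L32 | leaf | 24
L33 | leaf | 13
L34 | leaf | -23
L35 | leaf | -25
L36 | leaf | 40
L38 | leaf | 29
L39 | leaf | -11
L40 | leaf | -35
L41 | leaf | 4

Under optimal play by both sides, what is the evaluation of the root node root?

-21

L (O): min(-14, 46, 27) = -14
M (O): min(-4, 10, 13) = -4
D (X): max(-14, -4) = -4
N (O): min(-33, 5, -34) = -34
E (X): max(-15, -34) = -15
P (O): min(-44, 42, 35) = -44
Q (O): min(-26, -42) = -42
R (O): min(-33, -25, 41, 45) = -33
F (X): max(-44, -42, -33) = -33
A (O): min(-4, -15, -33) = -33
S (O): min(-33, -30, -49) = -49
T (O): min(29, 8) = 8
U (O): min(7, 34) = 7
G (X): max(-49, 8, 7) = 8
V (O): min(-39, -50, 9) = -50
H (X): max(-37, -50) = -37
B (O): min(8, -37) = -37
W (O): min(-21, 24) = -21
X (O): min(13, -23) = -23
J (X): max(-21, -23) = -21
Y (O): min(-25, 40) = -25
Z (O): min(29, -11) = -11
AA (O): min(-35, 4) = -35
K (X): max(-25, 30, -11, -35) = 30
C (O): min(-21, 30) = -21
root (X): max(-33, -37, -21) = -21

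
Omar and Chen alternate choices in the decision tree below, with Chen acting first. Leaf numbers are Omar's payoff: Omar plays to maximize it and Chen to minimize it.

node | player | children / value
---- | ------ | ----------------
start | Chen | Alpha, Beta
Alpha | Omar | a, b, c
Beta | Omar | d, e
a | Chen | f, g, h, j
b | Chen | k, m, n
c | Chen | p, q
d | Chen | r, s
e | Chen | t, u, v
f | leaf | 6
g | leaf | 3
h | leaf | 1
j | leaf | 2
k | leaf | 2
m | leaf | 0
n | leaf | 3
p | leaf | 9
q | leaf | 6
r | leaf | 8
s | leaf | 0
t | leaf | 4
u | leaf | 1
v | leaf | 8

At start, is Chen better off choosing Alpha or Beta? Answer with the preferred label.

a (Chen): min(6, 3, 1, 2) = 1
b (Chen): min(2, 0, 3) = 0
c (Chen): min(9, 6) = 6
Alpha (Omar): max(1, 0, 6) = 6
d (Chen): min(8, 0) = 0
e (Chen): min(4, 1, 8) = 1
Beta (Omar): max(0, 1) = 1
Chen prefers the lower value; Alpha=6, Beta=1. Beta is better since 1 < 6.

Beta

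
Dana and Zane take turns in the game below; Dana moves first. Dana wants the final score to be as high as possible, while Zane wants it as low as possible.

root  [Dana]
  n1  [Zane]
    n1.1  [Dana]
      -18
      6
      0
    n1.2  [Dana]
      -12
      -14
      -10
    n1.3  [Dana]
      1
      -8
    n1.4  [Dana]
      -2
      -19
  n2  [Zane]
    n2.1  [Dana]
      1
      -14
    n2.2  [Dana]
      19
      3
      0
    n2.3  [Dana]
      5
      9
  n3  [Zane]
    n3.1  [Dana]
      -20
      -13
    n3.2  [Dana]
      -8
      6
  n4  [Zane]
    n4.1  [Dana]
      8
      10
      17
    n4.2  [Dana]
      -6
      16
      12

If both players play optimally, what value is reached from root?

16

n1.1 (Dana): max(-18, 6, 0) = 6
n1.2 (Dana): max(-12, -14, -10) = -10
n1.3 (Dana): max(1, -8) = 1
n1.4 (Dana): max(-2, -19) = -2
n1 (Zane): min(6, -10, 1, -2) = -10
n2.1 (Dana): max(1, -14) = 1
n2.2 (Dana): max(19, 3, 0) = 19
n2.3 (Dana): max(5, 9) = 9
n2 (Zane): min(1, 19, 9) = 1
n3.1 (Dana): max(-20, -13) = -13
n3.2 (Dana): max(-8, 6) = 6
n3 (Zane): min(-13, 6) = -13
n4.1 (Dana): max(8, 10, 17) = 17
n4.2 (Dana): max(-6, 16, 12) = 16
n4 (Zane): min(17, 16) = 16
root (Dana): max(-10, 1, -13, 16) = 16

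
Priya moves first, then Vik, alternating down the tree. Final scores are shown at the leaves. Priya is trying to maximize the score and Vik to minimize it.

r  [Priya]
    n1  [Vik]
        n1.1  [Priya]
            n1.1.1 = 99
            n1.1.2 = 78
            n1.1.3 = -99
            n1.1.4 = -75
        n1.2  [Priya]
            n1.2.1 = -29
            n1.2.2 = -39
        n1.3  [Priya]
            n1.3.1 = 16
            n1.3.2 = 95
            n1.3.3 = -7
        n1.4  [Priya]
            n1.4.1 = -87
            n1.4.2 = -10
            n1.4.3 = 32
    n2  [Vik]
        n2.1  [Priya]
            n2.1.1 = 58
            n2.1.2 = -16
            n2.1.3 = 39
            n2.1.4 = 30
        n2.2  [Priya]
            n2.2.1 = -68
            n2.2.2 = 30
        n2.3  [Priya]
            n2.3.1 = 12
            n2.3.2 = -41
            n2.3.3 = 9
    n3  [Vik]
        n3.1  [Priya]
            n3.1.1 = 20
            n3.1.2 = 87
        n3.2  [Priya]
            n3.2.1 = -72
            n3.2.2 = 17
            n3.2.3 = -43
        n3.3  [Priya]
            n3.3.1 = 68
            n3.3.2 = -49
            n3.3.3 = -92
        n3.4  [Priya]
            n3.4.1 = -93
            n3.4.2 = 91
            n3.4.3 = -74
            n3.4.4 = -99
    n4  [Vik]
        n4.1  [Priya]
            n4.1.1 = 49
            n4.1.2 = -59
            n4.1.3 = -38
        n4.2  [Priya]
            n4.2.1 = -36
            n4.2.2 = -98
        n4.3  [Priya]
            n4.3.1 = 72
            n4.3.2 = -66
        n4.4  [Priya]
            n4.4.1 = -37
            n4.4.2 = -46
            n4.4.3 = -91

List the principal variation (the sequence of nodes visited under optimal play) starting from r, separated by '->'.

n1.1 (Priya): max(99, 78, -99, -75) = 99
n1.2 (Priya): max(-29, -39) = -29
n1.3 (Priya): max(16, 95, -7) = 95
n1.4 (Priya): max(-87, -10, 32) = 32
n1 (Vik): min(99, -29, 95, 32) = -29
n2.1 (Priya): max(58, -16, 39, 30) = 58
n2.2 (Priya): max(-68, 30) = 30
n2.3 (Priya): max(12, -41, 9) = 12
n2 (Vik): min(58, 30, 12) = 12
n3.1 (Priya): max(20, 87) = 87
n3.2 (Priya): max(-72, 17, -43) = 17
n3.3 (Priya): max(68, -49, -92) = 68
n3.4 (Priya): max(-93, 91, -74, -99) = 91
n3 (Vik): min(87, 17, 68, 91) = 17
n4.1 (Priya): max(49, -59, -38) = 49
n4.2 (Priya): max(-36, -98) = -36
n4.3 (Priya): max(72, -66) = 72
n4.4 (Priya): max(-37, -46, -91) = -37
n4 (Vik): min(49, -36, 72, -37) = -37
r (Priya): max(-29, 12, 17, -37) = 17
At r, Priya picks n3 (highest: 17).
At n3, Vik picks n3.2 (lowest: 17).
At n3.2, Priya picks n3.2.2 (highest: 17).
Terminal value 17.

r -> n3 -> n3.2 -> n3.2.2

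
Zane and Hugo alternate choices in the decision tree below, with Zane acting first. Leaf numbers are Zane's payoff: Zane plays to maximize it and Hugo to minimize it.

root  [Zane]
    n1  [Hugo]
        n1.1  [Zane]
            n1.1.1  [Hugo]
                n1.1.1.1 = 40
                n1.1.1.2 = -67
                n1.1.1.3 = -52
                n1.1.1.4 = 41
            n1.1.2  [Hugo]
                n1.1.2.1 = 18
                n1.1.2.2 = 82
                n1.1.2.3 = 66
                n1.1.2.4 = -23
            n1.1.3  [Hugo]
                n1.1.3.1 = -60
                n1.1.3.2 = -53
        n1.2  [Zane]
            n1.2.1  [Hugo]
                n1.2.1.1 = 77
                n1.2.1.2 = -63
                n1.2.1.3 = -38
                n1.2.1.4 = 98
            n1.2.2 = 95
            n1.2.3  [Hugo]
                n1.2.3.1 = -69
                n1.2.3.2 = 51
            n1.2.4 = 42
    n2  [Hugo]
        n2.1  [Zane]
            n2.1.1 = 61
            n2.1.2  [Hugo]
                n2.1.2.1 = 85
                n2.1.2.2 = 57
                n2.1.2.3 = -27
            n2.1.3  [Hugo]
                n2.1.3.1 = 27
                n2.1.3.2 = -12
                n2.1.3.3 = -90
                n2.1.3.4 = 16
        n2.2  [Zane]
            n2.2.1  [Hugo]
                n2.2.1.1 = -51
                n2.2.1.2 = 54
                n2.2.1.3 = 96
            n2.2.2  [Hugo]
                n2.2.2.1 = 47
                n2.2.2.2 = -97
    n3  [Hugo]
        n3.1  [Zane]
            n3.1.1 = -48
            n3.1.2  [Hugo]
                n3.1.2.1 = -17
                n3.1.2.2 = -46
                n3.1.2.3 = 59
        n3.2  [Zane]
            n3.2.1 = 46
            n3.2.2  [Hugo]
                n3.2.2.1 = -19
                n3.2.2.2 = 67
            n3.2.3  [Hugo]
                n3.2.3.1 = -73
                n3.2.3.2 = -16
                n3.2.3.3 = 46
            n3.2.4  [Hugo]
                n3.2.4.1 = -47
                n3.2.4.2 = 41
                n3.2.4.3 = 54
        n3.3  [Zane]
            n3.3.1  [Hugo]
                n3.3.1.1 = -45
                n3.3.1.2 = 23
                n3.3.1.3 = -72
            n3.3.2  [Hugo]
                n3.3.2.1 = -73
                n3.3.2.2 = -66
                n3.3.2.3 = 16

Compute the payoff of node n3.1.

n3.1.2 (Hugo): min(-17, -46, 59) = -46
n3.1 (Zane): max(-48, -46) = -46

-46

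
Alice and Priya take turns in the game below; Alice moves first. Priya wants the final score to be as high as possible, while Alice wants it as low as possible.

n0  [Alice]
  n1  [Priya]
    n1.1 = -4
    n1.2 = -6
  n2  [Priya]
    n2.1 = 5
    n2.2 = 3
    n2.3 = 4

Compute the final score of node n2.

5

n2 (Priya): max(5, 3, 4) = 5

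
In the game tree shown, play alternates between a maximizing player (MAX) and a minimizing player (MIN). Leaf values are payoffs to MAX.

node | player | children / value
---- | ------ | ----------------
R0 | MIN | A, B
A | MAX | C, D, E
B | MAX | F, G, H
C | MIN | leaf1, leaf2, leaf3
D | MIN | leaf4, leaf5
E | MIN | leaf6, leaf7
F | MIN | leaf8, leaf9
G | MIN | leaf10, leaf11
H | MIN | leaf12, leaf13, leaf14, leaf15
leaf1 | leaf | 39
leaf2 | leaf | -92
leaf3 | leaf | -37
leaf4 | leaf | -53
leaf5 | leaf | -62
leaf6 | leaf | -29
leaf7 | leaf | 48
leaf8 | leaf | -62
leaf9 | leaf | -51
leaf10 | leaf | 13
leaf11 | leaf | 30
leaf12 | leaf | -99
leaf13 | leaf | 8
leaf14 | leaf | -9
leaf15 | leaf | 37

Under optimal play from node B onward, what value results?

F (MIN): min(-62, -51) = -62
G (MIN): min(13, 30) = 13
H (MIN): min(-99, 8, -9, 37) = -99
B (MAX): max(-62, 13, -99) = 13

13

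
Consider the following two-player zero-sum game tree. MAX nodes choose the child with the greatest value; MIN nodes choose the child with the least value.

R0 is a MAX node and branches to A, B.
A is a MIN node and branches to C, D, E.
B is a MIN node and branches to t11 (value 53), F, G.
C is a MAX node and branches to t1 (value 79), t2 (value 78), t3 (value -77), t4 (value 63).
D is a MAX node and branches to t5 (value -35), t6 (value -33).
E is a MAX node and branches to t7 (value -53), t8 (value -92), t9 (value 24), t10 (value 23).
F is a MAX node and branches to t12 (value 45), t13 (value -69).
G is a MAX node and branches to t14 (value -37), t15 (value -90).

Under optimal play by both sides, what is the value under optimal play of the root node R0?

-33

C (MAX): max(79, 78, -77, 63) = 79
D (MAX): max(-35, -33) = -33
E (MAX): max(-53, -92, 24, 23) = 24
A (MIN): min(79, -33, 24) = -33
F (MAX): max(45, -69) = 45
G (MAX): max(-37, -90) = -37
B (MIN): min(53, 45, -37) = -37
R0 (MAX): max(-33, -37) = -33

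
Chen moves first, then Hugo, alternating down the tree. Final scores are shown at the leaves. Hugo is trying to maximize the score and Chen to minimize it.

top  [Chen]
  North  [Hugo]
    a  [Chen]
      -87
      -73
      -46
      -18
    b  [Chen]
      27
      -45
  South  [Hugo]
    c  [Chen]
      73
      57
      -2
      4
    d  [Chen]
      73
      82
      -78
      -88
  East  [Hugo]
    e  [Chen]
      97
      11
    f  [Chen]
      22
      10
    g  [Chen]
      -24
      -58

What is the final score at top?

a (Chen): min(-87, -73, -46, -18) = -87
b (Chen): min(27, -45) = -45
North (Hugo): max(-87, -45) = -45
c (Chen): min(73, 57, -2, 4) = -2
d (Chen): min(73, 82, -78, -88) = -88
South (Hugo): max(-2, -88) = -2
e (Chen): min(97, 11) = 11
f (Chen): min(22, 10) = 10
g (Chen): min(-24, -58) = -58
East (Hugo): max(11, 10, -58) = 11
top (Chen): min(-45, -2, 11) = -45

-45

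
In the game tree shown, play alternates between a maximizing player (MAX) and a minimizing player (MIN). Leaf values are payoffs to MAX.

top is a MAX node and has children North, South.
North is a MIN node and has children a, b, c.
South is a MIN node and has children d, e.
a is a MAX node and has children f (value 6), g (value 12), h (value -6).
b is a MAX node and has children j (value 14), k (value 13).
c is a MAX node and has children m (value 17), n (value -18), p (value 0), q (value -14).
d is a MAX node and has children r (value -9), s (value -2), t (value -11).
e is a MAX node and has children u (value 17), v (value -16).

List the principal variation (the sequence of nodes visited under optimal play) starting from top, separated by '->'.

top -> North -> a -> g

a (MAX): max(6, 12, -6) = 12
b (MAX): max(14, 13) = 14
c (MAX): max(17, -18, 0, -14) = 17
North (MIN): min(12, 14, 17) = 12
d (MAX): max(-9, -2, -11) = -2
e (MAX): max(17, -16) = 17
South (MIN): min(-2, 17) = -2
top (MAX): max(12, -2) = 12
At top, MAX picks North (highest: 12).
At North, MIN picks a (lowest: 12).
At a, MAX picks g (highest: 12).
Terminal value 12.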